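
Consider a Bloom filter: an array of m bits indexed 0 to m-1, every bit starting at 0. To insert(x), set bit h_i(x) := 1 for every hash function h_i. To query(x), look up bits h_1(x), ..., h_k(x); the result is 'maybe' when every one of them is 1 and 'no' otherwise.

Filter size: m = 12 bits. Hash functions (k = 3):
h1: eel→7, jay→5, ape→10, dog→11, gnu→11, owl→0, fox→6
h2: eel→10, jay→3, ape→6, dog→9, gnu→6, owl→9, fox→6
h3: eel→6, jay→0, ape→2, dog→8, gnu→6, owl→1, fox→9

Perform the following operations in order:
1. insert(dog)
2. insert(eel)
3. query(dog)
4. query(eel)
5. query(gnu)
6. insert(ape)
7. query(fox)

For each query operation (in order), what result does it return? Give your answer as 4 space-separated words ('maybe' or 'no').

Start: bits=000000000000
Op 1: insert dog -> sets bits 8 9 11 -> bits=000000001101
Op 2: insert eel -> sets bits 6 7 10 -> bits=000000111111
Op 3: query dog -> checks bit8=1, bit9=1, bit11=1 (all 1) -> maybe
Op 4: query eel -> checks bit6=1, bit7=1, bit10=1 (all 1) -> maybe
Op 5: query gnu -> checks bit6=1, bit11=1 (all 1) -> maybe
Op 6: insert ape -> sets bits 2 6 10 -> bits=001000111111
Op 7: query fox -> checks bit6=1, bit9=1 (all 1) -> maybe
Query results in order: maybe maybe maybe maybe

Answer: maybe maybe maybe maybe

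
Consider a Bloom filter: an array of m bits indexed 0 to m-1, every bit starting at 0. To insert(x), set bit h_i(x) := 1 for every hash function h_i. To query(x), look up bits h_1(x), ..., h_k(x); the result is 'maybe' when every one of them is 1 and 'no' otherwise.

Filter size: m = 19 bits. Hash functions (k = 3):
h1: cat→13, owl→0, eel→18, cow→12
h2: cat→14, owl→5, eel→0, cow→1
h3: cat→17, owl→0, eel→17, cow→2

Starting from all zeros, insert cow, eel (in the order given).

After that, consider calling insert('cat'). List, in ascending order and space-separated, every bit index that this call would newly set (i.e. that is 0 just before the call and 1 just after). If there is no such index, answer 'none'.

Answer: 13 14

Derivation:
Start: bits=0000000000000000000
After insert 'cow': sets bits 1 2 12 -> bits=0110000000001000000
After insert 'eel': sets bits 0 17 18 -> bits=1110000000001000011
insert 'cat' would touch bits 13 14 17; currently bit13=0, bit14=0, bit17=1
Bits that are 0 among those (would change 0->1): 13 14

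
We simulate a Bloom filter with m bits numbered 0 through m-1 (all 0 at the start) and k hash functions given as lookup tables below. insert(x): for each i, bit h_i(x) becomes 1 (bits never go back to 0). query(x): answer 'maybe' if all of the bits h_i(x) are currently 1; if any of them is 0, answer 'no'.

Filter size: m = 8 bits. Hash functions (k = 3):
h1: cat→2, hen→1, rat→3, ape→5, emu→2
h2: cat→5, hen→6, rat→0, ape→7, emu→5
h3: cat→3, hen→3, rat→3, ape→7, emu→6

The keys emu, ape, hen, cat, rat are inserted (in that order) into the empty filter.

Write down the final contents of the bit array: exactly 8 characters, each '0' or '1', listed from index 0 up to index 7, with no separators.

Answer: 11110111

Derivation:
Start: bits=00000000
After insert 'emu': sets bits 2 5 6 -> bits=00100110
After insert 'ape': sets bits 5 7 -> bits=00100111
After insert 'hen': sets bits 1 3 6 -> bits=01110111
After insert 'cat': sets bits 2 3 5 -> bits=01110111
After insert 'rat': sets bits 0 3 -> bits=11110111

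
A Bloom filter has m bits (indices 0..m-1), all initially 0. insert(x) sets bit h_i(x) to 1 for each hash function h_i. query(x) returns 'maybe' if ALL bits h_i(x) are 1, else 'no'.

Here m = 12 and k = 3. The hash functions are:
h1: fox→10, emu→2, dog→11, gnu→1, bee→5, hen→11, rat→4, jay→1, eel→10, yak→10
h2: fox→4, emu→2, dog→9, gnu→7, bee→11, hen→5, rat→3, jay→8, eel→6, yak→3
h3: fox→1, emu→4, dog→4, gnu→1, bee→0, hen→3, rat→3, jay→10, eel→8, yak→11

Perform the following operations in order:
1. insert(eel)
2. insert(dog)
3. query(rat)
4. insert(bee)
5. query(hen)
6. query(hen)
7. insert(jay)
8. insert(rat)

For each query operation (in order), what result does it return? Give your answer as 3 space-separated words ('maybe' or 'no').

Start: bits=000000000000
Op 1: insert eel -> sets bits 6 8 10 -> bits=000000101010
Op 2: insert dog -> sets bits 4 9 11 -> bits=000010101111
Op 3: query rat -> checks bit3=0, bit4=1 (has a 0) -> no
Op 4: insert bee -> sets bits 0 5 11 -> bits=100011101111
Op 5: query hen -> checks bit3=0, bit5=1, bit11=1 (has a 0) -> no
Op 6: query hen -> checks bit3=0, bit5=1, bit11=1 (has a 0) -> no
Op 7: insert jay -> sets bits 1 8 10 -> bits=110011101111
Op 8: insert rat -> sets bits 3 4 -> bits=110111101111
Query results in order: no no no

Answer: no no no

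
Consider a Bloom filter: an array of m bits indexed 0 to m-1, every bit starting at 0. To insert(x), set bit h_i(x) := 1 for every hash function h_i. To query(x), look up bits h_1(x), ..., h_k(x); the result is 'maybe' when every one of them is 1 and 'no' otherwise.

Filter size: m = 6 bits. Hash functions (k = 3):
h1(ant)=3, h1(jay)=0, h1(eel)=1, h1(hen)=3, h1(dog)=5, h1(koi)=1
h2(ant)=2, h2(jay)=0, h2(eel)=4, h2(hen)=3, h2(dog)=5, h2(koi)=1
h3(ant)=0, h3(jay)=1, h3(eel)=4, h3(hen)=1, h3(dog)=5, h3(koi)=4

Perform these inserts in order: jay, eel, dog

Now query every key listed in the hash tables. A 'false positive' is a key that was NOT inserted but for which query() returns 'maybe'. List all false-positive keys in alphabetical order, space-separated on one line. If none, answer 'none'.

Start: bits=000000
After insert 'jay': sets bits 0 1 -> bits=110000
After insert 'eel': sets bits 1 4 -> bits=110010
After insert 'dog': sets bits 5 -> bits=110011
Not inserted: ant hen koi — query each against bits=110011:
query ant: checks bit0=1, bit2=0, bit3=0 (has a 0) -> no => not a false positive
query hen: checks bit1=1, bit3=0 (has a 0) -> no => not a false positive
query koi: checks bit1=1, bit4=1 (all 1) -> maybe => FALSE POSITIVE
False positives (alphabetical): koi

Answer: koi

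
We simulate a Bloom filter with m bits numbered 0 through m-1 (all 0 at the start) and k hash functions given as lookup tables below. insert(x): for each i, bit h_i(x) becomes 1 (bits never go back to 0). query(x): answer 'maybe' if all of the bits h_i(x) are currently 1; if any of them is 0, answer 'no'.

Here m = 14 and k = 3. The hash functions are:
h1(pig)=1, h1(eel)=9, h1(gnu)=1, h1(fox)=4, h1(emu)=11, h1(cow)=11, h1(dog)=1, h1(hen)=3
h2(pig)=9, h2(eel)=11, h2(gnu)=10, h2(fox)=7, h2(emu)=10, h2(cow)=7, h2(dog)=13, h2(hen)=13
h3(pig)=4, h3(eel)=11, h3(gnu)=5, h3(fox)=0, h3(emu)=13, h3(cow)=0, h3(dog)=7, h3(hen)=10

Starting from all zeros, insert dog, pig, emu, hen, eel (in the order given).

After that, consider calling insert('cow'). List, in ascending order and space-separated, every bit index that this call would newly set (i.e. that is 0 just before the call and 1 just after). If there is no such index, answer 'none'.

Answer: 0

Derivation:
Start: bits=00000000000000
After insert 'dog': sets bits 1 7 13 -> bits=01000001000001
After insert 'pig': sets bits 1 4 9 -> bits=01001001010001
After insert 'emu': sets bits 10 11 13 -> bits=01001001011101
After insert 'hen': sets bits 3 10 13 -> bits=01011001011101
After insert 'eel': sets bits 9 11 -> bits=01011001011101
insert 'cow' would touch bits 0 7 11; currently bit0=0, bit7=1, bit11=1
Bits that are 0 among those (would change 0->1): 0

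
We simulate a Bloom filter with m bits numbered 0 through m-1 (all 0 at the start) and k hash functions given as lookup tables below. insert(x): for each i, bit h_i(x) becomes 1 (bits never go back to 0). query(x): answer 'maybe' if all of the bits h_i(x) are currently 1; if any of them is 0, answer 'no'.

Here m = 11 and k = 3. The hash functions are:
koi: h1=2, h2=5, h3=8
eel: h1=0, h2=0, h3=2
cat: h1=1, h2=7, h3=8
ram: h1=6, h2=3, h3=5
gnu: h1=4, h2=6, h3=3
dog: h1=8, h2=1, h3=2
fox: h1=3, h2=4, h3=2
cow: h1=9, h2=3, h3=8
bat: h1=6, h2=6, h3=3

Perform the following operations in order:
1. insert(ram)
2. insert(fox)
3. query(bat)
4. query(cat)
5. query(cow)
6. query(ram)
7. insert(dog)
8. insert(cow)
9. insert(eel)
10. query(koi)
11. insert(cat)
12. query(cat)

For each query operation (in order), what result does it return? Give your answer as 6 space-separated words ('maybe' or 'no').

Answer: maybe no no maybe maybe maybe

Derivation:
Start: bits=00000000000
Op 1: insert ram -> sets bits 3 5 6 -> bits=00010110000
Op 2: insert fox -> sets bits 2 3 4 -> bits=00111110000
Op 3: query bat -> checks bit3=1, bit6=1 (all 1) -> maybe
Op 4: query cat -> checks bit1=0, bit7=0, bit8=0 (has a 0) -> no
Op 5: query cow -> checks bit3=1, bit8=0, bit9=0 (has a 0) -> no
Op 6: query ram -> checks bit3=1, bit5=1, bit6=1 (all 1) -> maybe
Op 7: insert dog -> sets bits 1 2 8 -> bits=01111110100
Op 8: insert cow -> sets bits 3 8 9 -> bits=01111110110
Op 9: insert eel -> sets bits 0 2 -> bits=11111110110
Op 10: query koi -> checks bit2=1, bit5=1, bit8=1 (all 1) -> maybe
Op 11: insert cat -> sets bits 1 7 8 -> bits=11111111110
Op 12: query cat -> checks bit1=1, bit7=1, bit8=1 (all 1) -> maybe
Query results in order: maybe no no maybe maybe maybe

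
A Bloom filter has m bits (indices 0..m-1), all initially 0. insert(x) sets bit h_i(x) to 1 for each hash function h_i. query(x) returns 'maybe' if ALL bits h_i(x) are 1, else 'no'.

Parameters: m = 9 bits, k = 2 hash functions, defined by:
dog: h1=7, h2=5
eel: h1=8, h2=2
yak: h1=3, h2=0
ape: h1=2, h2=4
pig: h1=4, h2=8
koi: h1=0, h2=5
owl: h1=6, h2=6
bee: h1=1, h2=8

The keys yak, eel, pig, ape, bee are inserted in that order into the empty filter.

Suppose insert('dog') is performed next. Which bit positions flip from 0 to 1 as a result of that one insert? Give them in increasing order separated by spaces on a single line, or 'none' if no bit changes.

Answer: 5 7

Derivation:
Start: bits=000000000
After insert 'yak': sets bits 0 3 -> bits=100100000
After insert 'eel': sets bits 2 8 -> bits=101100001
After insert 'pig': sets bits 4 8 -> bits=101110001
After insert 'ape': sets bits 2 4 -> bits=101110001
After insert 'bee': sets bits 1 8 -> bits=111110001
insert 'dog' would touch bits 5 7; currently bit5=0, bit7=0
Bits that are 0 among those (would change 0->1): 5 7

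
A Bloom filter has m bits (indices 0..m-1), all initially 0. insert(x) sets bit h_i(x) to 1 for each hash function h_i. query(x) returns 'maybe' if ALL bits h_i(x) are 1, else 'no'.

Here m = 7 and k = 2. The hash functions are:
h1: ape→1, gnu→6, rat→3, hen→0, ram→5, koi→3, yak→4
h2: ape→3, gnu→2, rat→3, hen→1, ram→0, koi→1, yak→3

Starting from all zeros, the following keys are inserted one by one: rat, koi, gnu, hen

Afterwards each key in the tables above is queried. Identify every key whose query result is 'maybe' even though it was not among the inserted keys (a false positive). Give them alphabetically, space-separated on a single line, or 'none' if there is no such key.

Answer: ape

Derivation:
Start: bits=0000000
After insert 'rat': sets bits 3 -> bits=0001000
After insert 'koi': sets bits 1 3 -> bits=0101000
After insert 'gnu': sets bits 2 6 -> bits=0111001
After insert 'hen': sets bits 0 1 -> bits=1111001
Not inserted: ape ram yak — query each against bits=1111001:
query ape: checks bit1=1, bit3=1 (all 1) -> maybe => FALSE POSITIVE
query ram: checks bit0=1, bit5=0 (has a 0) -> no => not a false positive
query yak: checks bit3=1, bit4=0 (has a 0) -> no => not a false positive
False positives (alphabetical): ape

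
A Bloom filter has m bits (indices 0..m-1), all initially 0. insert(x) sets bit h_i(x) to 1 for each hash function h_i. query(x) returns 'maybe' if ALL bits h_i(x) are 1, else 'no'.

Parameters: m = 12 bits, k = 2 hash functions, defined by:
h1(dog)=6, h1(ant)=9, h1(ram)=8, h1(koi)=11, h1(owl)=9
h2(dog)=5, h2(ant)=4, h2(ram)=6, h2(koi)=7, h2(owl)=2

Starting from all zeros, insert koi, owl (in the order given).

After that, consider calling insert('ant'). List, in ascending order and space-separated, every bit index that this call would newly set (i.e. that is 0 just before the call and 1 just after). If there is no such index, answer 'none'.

Answer: 4

Derivation:
Start: bits=000000000000
After insert 'koi': sets bits 7 11 -> bits=000000010001
After insert 'owl': sets bits 2 9 -> bits=001000010101
insert 'ant' would touch bits 4 9; currently bit4=0, bit9=1
Bits that are 0 among those (would change 0->1): 4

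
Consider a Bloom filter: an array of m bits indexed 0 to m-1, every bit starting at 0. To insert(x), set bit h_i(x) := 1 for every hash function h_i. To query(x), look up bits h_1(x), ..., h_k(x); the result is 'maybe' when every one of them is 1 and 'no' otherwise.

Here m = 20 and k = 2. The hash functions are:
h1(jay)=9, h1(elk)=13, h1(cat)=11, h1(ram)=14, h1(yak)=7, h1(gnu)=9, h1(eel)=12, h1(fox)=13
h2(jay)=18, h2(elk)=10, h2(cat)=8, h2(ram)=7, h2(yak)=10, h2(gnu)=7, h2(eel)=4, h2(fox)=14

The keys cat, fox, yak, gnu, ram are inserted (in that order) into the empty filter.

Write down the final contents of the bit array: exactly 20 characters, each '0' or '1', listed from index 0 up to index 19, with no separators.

Answer: 00000001111101100000

Derivation:
Start: bits=00000000000000000000
After insert 'cat': sets bits 8 11 -> bits=00000000100100000000
After insert 'fox': sets bits 13 14 -> bits=00000000100101100000
After insert 'yak': sets bits 7 10 -> bits=00000001101101100000
After insert 'gnu': sets bits 7 9 -> bits=00000001111101100000
After insert 'ram': sets bits 7 14 -> bits=00000001111101100000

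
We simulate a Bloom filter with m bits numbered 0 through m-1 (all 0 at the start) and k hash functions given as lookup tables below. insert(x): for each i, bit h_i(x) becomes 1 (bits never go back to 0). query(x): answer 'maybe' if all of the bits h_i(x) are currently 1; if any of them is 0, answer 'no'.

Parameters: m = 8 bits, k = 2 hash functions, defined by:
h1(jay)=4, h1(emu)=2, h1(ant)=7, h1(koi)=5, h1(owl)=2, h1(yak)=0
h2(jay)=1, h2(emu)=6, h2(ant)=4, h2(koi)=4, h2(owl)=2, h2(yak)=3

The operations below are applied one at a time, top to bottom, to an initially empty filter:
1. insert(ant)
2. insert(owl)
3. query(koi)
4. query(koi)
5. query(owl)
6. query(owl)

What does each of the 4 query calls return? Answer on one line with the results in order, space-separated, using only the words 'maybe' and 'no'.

Start: bits=00000000
Op 1: insert ant -> sets bits 4 7 -> bits=00001001
Op 2: insert owl -> sets bits 2 -> bits=00101001
Op 3: query koi -> checks bit4=1, bit5=0 (has a 0) -> no
Op 4: query koi -> checks bit4=1, bit5=0 (has a 0) -> no
Op 5: query owl -> checks bit2=1 (all 1) -> maybe
Op 6: query owl -> checks bit2=1 (all 1) -> maybe
Query results in order: no no maybe maybe

Answer: no no maybe maybe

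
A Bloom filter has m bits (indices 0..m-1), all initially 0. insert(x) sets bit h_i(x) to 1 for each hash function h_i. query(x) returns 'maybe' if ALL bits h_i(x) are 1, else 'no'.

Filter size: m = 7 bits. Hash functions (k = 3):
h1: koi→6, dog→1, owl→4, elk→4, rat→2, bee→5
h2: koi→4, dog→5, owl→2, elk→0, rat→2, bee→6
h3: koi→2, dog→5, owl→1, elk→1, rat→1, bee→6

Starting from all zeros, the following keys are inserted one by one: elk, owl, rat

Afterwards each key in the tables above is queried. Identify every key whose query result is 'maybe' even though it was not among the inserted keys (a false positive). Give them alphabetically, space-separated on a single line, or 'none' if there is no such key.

Start: bits=0000000
After insert 'elk': sets bits 0 1 4 -> bits=1100100
After insert 'owl': sets bits 1 2 4 -> bits=1110100
After insert 'rat': sets bits 1 2 -> bits=1110100
Not inserted: bee dog koi — query each against bits=1110100:
query bee: checks bit5=0, bit6=0 (has a 0) -> no => not a false positive
query dog: checks bit1=1, bit5=0 (has a 0) -> no => not a false positive
query koi: checks bit2=1, bit4=1, bit6=0 (has a 0) -> no => not a false positive
False positives (alphabetical): none

Answer: none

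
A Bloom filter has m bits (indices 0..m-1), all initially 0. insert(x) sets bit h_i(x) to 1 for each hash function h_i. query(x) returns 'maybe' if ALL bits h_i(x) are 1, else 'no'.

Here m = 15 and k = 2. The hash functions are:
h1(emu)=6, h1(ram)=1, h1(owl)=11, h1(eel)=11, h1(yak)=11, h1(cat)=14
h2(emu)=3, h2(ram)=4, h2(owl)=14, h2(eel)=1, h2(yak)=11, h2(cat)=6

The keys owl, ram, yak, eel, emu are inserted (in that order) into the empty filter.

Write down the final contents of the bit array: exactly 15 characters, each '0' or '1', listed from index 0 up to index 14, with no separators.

Start: bits=000000000000000
After insert 'owl': sets bits 11 14 -> bits=000000000001001
After insert 'ram': sets bits 1 4 -> bits=010010000001001
After insert 'yak': sets bits 11 -> bits=010010000001001
After insert 'eel': sets bits 1 11 -> bits=010010000001001
After insert 'emu': sets bits 3 6 -> bits=010110100001001

Answer: 010110100001001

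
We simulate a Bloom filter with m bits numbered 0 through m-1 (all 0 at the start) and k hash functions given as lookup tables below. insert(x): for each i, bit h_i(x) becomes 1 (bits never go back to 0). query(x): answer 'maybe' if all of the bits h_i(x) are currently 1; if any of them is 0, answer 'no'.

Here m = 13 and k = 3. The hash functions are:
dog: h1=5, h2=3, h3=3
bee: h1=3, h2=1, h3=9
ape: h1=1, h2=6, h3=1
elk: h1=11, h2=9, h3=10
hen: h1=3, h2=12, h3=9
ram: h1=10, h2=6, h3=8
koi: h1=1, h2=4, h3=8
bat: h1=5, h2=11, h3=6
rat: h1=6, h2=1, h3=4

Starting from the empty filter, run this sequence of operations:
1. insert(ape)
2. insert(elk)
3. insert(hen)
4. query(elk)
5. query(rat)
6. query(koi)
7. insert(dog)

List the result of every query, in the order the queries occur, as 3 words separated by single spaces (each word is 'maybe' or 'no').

Answer: maybe no no

Derivation:
Start: bits=0000000000000
Op 1: insert ape -> sets bits 1 6 -> bits=0100001000000
Op 2: insert elk -> sets bits 9 10 11 -> bits=0100001001110
Op 3: insert hen -> sets bits 3 9 12 -> bits=0101001001111
Op 4: query elk -> checks bit9=1, bit10=1, bit11=1 (all 1) -> maybe
Op 5: query rat -> checks bit1=1, bit4=0, bit6=1 (has a 0) -> no
Op 6: query koi -> checks bit1=1, bit4=0, bit8=0 (has a 0) -> no
Op 7: insert dog -> sets bits 3 5 -> bits=0101011001111
Query results in order: maybe no no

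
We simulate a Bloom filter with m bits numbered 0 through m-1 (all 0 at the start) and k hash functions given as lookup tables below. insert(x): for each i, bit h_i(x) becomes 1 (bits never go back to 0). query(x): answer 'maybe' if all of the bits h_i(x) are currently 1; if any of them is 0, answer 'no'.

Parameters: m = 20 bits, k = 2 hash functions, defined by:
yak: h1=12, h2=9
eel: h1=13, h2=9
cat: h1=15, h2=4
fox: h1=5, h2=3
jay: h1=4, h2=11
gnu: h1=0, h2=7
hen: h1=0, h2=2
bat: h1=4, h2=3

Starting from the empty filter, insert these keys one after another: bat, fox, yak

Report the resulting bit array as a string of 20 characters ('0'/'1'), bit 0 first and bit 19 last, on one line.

Start: bits=00000000000000000000
After insert 'bat': sets bits 3 4 -> bits=00011000000000000000
After insert 'fox': sets bits 3 5 -> bits=00011100000000000000
After insert 'yak': sets bits 9 12 -> bits=00011100010010000000

Answer: 00011100010010000000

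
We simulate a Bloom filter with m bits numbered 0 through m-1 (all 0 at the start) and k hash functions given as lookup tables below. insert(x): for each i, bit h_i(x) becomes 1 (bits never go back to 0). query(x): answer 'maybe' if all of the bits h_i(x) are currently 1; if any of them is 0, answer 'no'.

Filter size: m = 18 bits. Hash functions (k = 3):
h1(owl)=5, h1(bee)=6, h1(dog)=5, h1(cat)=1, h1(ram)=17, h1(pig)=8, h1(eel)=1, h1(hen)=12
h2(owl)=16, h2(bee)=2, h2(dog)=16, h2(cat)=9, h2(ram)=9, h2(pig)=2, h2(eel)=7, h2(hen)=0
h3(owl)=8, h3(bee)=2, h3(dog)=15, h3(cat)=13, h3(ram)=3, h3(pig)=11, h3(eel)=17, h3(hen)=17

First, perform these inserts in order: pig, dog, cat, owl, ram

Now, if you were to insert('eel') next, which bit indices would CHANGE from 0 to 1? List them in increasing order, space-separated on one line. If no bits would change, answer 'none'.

Answer: 7

Derivation:
Start: bits=000000000000000000
After insert 'pig': sets bits 2 8 11 -> bits=001000001001000000
After insert 'dog': sets bits 5 15 16 -> bits=001001001001000110
After insert 'cat': sets bits 1 9 13 -> bits=011001001101010110
After insert 'owl': sets bits 5 8 16 -> bits=011001001101010110
After insert 'ram': sets bits 3 9 17 -> bits=011101001101010111
insert 'eel' would touch bits 1 7 17; currently bit1=1, bit7=0, bit17=1
Bits that are 0 among those (would change 0->1): 7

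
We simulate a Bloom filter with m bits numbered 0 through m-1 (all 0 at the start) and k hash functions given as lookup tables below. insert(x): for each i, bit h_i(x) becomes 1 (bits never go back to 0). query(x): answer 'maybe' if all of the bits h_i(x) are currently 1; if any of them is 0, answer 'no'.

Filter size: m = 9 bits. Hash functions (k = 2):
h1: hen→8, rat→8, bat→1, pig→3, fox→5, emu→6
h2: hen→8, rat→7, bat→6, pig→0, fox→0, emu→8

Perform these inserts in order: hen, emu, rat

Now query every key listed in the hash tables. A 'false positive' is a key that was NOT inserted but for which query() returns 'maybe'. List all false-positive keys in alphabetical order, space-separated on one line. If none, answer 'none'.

Answer: none

Derivation:
Start: bits=000000000
After insert 'hen': sets bits 8 -> bits=000000001
After insert 'emu': sets bits 6 8 -> bits=000000101
After insert 'rat': sets bits 7 8 -> bits=000000111
Not inserted: bat fox pig — query each against bits=000000111:
query bat: checks bit1=0, bit6=1 (has a 0) -> no => not a false positive
query fox: checks bit0=0, bit5=0 (has a 0) -> no => not a false positive
query pig: checks bit0=0, bit3=0 (has a 0) -> no => not a false positive
False positives (alphabetical): none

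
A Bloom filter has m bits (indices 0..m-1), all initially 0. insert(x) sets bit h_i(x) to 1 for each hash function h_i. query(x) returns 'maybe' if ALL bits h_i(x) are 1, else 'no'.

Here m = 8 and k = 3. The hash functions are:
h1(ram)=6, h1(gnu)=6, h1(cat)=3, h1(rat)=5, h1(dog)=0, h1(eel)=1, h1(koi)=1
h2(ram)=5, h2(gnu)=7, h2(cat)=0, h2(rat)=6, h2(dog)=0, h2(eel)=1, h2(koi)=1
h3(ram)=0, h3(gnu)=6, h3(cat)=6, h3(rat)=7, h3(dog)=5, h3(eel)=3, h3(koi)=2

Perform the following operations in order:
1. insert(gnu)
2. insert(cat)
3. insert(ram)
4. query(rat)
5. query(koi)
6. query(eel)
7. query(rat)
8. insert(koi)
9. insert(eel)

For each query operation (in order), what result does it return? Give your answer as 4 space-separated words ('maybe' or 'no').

Answer: maybe no no maybe

Derivation:
Start: bits=00000000
Op 1: insert gnu -> sets bits 6 7 -> bits=00000011
Op 2: insert cat -> sets bits 0 3 6 -> bits=10010011
Op 3: insert ram -> sets bits 0 5 6 -> bits=10010111
Op 4: query rat -> checks bit5=1, bit6=1, bit7=1 (all 1) -> maybe
Op 5: query koi -> checks bit1=0, bit2=0 (has a 0) -> no
Op 6: query eel -> checks bit1=0, bit3=1 (has a 0) -> no
Op 7: query rat -> checks bit5=1, bit6=1, bit7=1 (all 1) -> maybe
Op 8: insert koi -> sets bits 1 2 -> bits=11110111
Op 9: insert eel -> sets bits 1 3 -> bits=11110111
Query results in order: maybe no no maybe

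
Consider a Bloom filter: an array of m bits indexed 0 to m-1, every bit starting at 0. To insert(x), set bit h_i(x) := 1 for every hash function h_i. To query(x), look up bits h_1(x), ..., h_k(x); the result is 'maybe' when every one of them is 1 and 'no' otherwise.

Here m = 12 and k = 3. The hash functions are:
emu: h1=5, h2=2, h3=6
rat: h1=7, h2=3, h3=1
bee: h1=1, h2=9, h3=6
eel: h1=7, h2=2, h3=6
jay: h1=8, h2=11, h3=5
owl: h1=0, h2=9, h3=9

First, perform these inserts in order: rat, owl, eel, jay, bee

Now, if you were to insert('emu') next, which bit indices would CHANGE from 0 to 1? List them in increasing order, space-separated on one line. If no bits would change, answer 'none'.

Answer: none

Derivation:
Start: bits=000000000000
After insert 'rat': sets bits 1 3 7 -> bits=010100010000
After insert 'owl': sets bits 0 9 -> bits=110100010100
After insert 'eel': sets bits 2 6 7 -> bits=111100110100
After insert 'jay': sets bits 5 8 11 -> bits=111101111101
After insert 'bee': sets bits 1 6 9 -> bits=111101111101
insert 'emu' would touch bits 2 5 6; currently bit2=1, bit5=1, bit6=1
Bits that are 0 among those (would change 0->1): none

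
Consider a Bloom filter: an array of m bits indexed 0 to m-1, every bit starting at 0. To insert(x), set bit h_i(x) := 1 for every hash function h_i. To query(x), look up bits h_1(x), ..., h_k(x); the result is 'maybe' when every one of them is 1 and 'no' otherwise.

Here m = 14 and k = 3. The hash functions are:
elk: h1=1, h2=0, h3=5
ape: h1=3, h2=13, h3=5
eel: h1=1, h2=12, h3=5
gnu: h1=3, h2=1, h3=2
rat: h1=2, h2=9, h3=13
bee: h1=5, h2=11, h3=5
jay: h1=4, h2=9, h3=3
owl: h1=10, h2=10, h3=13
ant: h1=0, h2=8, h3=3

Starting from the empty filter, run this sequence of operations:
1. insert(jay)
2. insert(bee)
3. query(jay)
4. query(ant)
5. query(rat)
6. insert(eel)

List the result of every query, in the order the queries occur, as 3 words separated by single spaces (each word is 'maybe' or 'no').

Start: bits=00000000000000
Op 1: insert jay -> sets bits 3 4 9 -> bits=00011000010000
Op 2: insert bee -> sets bits 5 11 -> bits=00011100010100
Op 3: query jay -> checks bit3=1, bit4=1, bit9=1 (all 1) -> maybe
Op 4: query ant -> checks bit0=0, bit3=1, bit8=0 (has a 0) -> no
Op 5: query rat -> checks bit2=0, bit9=1, bit13=0 (has a 0) -> no
Op 6: insert eel -> sets bits 1 5 12 -> bits=01011100010110
Query results in order: maybe no no

Answer: maybe no no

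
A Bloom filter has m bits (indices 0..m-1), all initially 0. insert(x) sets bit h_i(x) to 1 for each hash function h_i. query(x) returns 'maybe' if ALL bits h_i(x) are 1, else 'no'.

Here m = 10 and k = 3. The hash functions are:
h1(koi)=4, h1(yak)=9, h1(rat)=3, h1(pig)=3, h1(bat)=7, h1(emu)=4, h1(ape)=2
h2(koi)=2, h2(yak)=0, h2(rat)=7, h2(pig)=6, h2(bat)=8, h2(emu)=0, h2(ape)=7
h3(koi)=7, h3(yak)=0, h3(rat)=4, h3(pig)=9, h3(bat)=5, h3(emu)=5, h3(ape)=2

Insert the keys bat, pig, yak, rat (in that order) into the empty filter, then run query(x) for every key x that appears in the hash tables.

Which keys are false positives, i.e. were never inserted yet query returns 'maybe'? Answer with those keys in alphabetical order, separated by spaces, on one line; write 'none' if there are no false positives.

Answer: emu

Derivation:
Start: bits=0000000000
After insert 'bat': sets bits 5 7 8 -> bits=0000010110
After insert 'pig': sets bits 3 6 9 -> bits=0001011111
After insert 'yak': sets bits 0 9 -> bits=1001011111
After insert 'rat': sets bits 3 4 7 -> bits=1001111111
Not inserted: ape emu koi — query each against bits=1001111111:
query ape: checks bit2=0, bit7=1 (has a 0) -> no => not a false positive
query emu: checks bit0=1, bit4=1, bit5=1 (all 1) -> maybe => FALSE POSITIVE
query koi: checks bit2=0, bit4=1, bit7=1 (has a 0) -> no => not a false positive
False positives (alphabetical): emu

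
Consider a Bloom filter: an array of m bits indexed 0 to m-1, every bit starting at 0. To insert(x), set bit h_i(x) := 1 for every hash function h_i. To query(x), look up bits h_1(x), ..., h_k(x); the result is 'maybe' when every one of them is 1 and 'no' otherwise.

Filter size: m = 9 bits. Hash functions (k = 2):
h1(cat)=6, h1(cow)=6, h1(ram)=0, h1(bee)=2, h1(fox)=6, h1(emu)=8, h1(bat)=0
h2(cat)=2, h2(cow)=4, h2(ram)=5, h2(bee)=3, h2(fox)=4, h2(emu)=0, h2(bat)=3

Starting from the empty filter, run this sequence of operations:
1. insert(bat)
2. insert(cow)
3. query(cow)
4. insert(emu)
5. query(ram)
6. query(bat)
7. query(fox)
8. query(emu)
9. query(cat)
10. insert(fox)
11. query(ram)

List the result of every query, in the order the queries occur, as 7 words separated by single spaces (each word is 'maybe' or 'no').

Answer: maybe no maybe maybe maybe no no

Derivation:
Start: bits=000000000
Op 1: insert bat -> sets bits 0 3 -> bits=100100000
Op 2: insert cow -> sets bits 4 6 -> bits=100110100
Op 3: query cow -> checks bit4=1, bit6=1 (all 1) -> maybe
Op 4: insert emu -> sets bits 0 8 -> bits=100110101
Op 5: query ram -> checks bit0=1, bit5=0 (has a 0) -> no
Op 6: query bat -> checks bit0=1, bit3=1 (all 1) -> maybe
Op 7: query fox -> checks bit4=1, bit6=1 (all 1) -> maybe
Op 8: query emu -> checks bit0=1, bit8=1 (all 1) -> maybe
Op 9: query cat -> checks bit2=0, bit6=1 (has a 0) -> no
Op 10: insert fox -> sets bits 4 6 -> bits=100110101
Op 11: query ram -> checks bit0=1, bit5=0 (has a 0) -> no
Query results in order: maybe no maybe maybe maybe no no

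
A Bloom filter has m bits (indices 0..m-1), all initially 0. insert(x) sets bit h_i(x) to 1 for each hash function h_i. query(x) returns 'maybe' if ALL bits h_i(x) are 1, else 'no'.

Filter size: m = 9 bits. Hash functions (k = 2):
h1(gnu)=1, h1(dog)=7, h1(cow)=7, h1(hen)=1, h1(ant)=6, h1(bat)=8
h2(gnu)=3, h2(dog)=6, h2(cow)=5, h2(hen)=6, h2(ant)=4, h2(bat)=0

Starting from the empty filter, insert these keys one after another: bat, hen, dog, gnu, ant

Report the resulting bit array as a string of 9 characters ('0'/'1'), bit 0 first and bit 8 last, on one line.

Start: bits=000000000
After insert 'bat': sets bits 0 8 -> bits=100000001
After insert 'hen': sets bits 1 6 -> bits=110000101
After insert 'dog': sets bits 6 7 -> bits=110000111
After insert 'gnu': sets bits 1 3 -> bits=110100111
After insert 'ant': sets bits 4 6 -> bits=110110111

Answer: 110110111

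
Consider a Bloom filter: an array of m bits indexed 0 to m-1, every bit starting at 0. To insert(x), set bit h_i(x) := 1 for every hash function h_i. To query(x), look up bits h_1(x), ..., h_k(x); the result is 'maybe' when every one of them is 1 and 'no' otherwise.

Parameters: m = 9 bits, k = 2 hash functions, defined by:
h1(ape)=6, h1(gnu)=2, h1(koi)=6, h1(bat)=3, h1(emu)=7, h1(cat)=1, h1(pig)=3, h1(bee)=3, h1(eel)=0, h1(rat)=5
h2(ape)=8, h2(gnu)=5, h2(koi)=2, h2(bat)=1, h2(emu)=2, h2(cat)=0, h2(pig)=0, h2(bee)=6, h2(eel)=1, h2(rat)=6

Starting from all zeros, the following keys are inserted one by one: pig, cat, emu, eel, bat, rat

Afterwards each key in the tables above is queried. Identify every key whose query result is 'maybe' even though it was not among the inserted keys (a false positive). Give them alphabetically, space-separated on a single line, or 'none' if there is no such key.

Answer: bee gnu koi

Derivation:
Start: bits=000000000
After insert 'pig': sets bits 0 3 -> bits=100100000
After insert 'cat': sets bits 0 1 -> bits=110100000
After insert 'emu': sets bits 2 7 -> bits=111100010
After insert 'eel': sets bits 0 1 -> bits=111100010
After insert 'bat': sets bits 1 3 -> bits=111100010
After insert 'rat': sets bits 5 6 -> bits=111101110
Not inserted: ape bee gnu koi — query each against bits=111101110:
query ape: checks bit6=1, bit8=0 (has a 0) -> no => not a false positive
query bee: checks bit3=1, bit6=1 (all 1) -> maybe => FALSE POSITIVE
query gnu: checks bit2=1, bit5=1 (all 1) -> maybe => FALSE POSITIVE
query koi: checks bit2=1, bit6=1 (all 1) -> maybe => FALSE POSITIVE
False positives (alphabetical): bee gnu koi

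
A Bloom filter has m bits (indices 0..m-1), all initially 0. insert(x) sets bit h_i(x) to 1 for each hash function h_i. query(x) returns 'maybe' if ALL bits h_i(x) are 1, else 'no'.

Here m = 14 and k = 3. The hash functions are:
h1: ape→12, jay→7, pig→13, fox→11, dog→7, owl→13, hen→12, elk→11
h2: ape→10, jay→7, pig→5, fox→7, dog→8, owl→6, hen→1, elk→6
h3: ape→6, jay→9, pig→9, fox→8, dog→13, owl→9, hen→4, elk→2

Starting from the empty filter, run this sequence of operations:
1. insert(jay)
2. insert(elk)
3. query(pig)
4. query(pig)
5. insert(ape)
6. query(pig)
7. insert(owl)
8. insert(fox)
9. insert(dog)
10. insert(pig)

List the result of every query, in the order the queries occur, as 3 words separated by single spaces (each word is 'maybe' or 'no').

Start: bits=00000000000000
Op 1: insert jay -> sets bits 7 9 -> bits=00000001010000
Op 2: insert elk -> sets bits 2 6 11 -> bits=00100011010100
Op 3: query pig -> checks bit5=0, bit9=1, bit13=0 (has a 0) -> no
Op 4: query pig -> checks bit5=0, bit9=1, bit13=0 (has a 0) -> no
Op 5: insert ape -> sets bits 6 10 12 -> bits=00100011011110
Op 6: query pig -> checks bit5=0, bit9=1, bit13=0 (has a 0) -> no
Op 7: insert owl -> sets bits 6 9 13 -> bits=00100011011111
Op 8: insert fox -> sets bits 7 8 11 -> bits=00100011111111
Op 9: insert dog -> sets bits 7 8 13 -> bits=00100011111111
Op 10: insert pig -> sets bits 5 9 13 -> bits=00100111111111
Query results in order: no no no

Answer: no no no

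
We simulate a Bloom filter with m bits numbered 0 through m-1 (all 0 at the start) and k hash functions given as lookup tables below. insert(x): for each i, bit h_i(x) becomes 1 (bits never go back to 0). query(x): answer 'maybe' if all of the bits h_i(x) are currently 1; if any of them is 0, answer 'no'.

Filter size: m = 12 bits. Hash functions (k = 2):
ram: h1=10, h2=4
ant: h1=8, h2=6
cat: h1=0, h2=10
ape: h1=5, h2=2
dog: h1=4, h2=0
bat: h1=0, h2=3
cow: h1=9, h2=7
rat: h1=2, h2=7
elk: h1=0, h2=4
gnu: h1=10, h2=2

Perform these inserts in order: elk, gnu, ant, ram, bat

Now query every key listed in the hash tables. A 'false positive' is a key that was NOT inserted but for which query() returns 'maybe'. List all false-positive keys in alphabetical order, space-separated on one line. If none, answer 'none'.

Start: bits=000000000000
After insert 'elk': sets bits 0 4 -> bits=100010000000
After insert 'gnu': sets bits 2 10 -> bits=101010000010
After insert 'ant': sets bits 6 8 -> bits=101010101010
After insert 'ram': sets bits 4 10 -> bits=101010101010
After insert 'bat': sets bits 0 3 -> bits=101110101010
Not inserted: ape cat cow dog rat — query each against bits=101110101010:
query ape: checks bit2=1, bit5=0 (has a 0) -> no => not a false positive
query cat: checks bit0=1, bit10=1 (all 1) -> maybe => FALSE POSITIVE
query cow: checks bit7=0, bit9=0 (has a 0) -> no => not a false positive
query dog: checks bit0=1, bit4=1 (all 1) -> maybe => FALSE POSITIVE
query rat: checks bit2=1, bit7=0 (has a 0) -> no => not a false positive
False positives (alphabetical): cat dog

Answer: cat dog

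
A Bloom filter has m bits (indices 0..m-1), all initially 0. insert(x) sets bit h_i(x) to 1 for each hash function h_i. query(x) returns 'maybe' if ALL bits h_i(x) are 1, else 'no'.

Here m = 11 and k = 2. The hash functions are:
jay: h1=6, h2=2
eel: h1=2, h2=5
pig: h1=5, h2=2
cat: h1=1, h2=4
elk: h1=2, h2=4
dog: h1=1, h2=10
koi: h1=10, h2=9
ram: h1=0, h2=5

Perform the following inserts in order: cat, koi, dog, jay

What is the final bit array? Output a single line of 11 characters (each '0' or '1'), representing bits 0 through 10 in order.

Answer: 01101010011

Derivation:
Start: bits=00000000000
After insert 'cat': sets bits 1 4 -> bits=01001000000
After insert 'koi': sets bits 9 10 -> bits=01001000011
After insert 'dog': sets bits 1 10 -> bits=01001000011
After insert 'jay': sets bits 2 6 -> bits=01101010011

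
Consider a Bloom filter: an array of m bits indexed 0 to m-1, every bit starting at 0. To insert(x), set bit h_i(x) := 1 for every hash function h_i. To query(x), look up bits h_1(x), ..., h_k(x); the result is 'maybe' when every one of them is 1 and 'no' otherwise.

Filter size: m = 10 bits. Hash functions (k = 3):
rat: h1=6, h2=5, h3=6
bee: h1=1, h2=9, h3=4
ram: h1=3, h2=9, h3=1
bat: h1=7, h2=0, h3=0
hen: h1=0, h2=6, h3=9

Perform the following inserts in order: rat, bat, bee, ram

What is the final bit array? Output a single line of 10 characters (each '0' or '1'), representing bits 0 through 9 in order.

Start: bits=0000000000
After insert 'rat': sets bits 5 6 -> bits=0000011000
After insert 'bat': sets bits 0 7 -> bits=1000011100
After insert 'bee': sets bits 1 4 9 -> bits=1100111101
After insert 'ram': sets bits 1 3 9 -> bits=1101111101

Answer: 1101111101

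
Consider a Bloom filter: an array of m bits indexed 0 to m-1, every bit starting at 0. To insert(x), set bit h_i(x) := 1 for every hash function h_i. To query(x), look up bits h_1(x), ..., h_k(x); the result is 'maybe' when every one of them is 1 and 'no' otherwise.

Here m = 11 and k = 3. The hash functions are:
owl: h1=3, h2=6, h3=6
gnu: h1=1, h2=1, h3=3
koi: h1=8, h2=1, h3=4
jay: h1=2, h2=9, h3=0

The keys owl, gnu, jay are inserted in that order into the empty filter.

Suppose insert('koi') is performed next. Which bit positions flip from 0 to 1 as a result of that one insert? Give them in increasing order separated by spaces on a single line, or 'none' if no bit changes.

Start: bits=00000000000
After insert 'owl': sets bits 3 6 -> bits=00010010000
After insert 'gnu': sets bits 1 3 -> bits=01010010000
After insert 'jay': sets bits 0 2 9 -> bits=11110010010
insert 'koi' would touch bits 1 4 8; currently bit1=1, bit4=0, bit8=0
Bits that are 0 among those (would change 0->1): 4 8

Answer: 4 8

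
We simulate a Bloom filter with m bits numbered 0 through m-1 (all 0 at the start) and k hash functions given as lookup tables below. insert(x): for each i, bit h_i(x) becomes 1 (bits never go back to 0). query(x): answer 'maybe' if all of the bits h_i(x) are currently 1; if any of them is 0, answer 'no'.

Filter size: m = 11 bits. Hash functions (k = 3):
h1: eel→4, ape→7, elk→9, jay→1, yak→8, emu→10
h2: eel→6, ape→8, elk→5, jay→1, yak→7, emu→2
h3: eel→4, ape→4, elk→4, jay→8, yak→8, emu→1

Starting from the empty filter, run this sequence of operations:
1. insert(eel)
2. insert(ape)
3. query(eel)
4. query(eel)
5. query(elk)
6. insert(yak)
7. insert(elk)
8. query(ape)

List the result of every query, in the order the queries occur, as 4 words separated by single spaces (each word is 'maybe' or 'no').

Start: bits=00000000000
Op 1: insert eel -> sets bits 4 6 -> bits=00001010000
Op 2: insert ape -> sets bits 4 7 8 -> bits=00001011100
Op 3: query eel -> checks bit4=1, bit6=1 (all 1) -> maybe
Op 4: query eel -> checks bit4=1, bit6=1 (all 1) -> maybe
Op 5: query elk -> checks bit4=1, bit5=0, bit9=0 (has a 0) -> no
Op 6: insert yak -> sets bits 7 8 -> bits=00001011100
Op 7: insert elk -> sets bits 4 5 9 -> bits=00001111110
Op 8: query ape -> checks bit4=1, bit7=1, bit8=1 (all 1) -> maybe
Query results in order: maybe maybe no maybe

Answer: maybe maybe no maybe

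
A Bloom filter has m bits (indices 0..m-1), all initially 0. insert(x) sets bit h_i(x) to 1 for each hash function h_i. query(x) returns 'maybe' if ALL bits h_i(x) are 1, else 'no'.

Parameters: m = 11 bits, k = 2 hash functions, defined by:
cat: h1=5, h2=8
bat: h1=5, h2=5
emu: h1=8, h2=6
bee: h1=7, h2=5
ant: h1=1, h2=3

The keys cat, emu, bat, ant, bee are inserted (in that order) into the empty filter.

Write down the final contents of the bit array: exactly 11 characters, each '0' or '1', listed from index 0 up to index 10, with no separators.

Answer: 01010111100

Derivation:
Start: bits=00000000000
After insert 'cat': sets bits 5 8 -> bits=00000100100
After insert 'emu': sets bits 6 8 -> bits=00000110100
After insert 'bat': sets bits 5 -> bits=00000110100
After insert 'ant': sets bits 1 3 -> bits=01010110100
After insert 'bee': sets bits 5 7 -> bits=01010111100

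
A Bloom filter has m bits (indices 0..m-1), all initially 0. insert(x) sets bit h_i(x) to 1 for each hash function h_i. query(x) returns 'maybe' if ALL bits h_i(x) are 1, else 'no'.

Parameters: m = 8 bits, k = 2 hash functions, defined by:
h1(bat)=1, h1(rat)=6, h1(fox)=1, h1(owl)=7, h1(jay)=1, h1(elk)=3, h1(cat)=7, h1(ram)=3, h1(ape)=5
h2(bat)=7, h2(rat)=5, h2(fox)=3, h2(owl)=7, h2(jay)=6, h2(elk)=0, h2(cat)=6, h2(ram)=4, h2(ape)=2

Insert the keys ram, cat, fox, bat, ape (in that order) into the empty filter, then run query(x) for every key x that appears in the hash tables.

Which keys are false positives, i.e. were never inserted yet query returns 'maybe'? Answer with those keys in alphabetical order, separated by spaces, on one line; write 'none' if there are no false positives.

Start: bits=00000000
After insert 'ram': sets bits 3 4 -> bits=00011000
After insert 'cat': sets bits 6 7 -> bits=00011011
After insert 'fox': sets bits 1 3 -> bits=01011011
After insert 'bat': sets bits 1 7 -> bits=01011011
After insert 'ape': sets bits 2 5 -> bits=01111111
Not inserted: elk jay owl rat — query each against bits=01111111:
query elk: checks bit0=0, bit3=1 (has a 0) -> no => not a false positive
query jay: checks bit1=1, bit6=1 (all 1) -> maybe => FALSE POSITIVE
query owl: checks bit7=1 (all 1) -> maybe => FALSE POSITIVE
query rat: checks bit5=1, bit6=1 (all 1) -> maybe => FALSE POSITIVE
False positives (alphabetical): jay owl rat

Answer: jay owl rat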